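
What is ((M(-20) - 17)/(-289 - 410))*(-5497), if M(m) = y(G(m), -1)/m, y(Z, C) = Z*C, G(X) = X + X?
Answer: -104443/699 ≈ -149.42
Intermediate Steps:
G(X) = 2*X
y(Z, C) = C*Z
M(m) = -2 (M(m) = (-2*m)/m = -2)
((M(-20) - 17)/(-289 - 410))*(-5497) = ((-2 - 17)/(-289 - 410))*(-5497) = -19/(-699)*(-5497) = -19*(-1/699)*(-5497) = (19/699)*(-5497) = -104443/699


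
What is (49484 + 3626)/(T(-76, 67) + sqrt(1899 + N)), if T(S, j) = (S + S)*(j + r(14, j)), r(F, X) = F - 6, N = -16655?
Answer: -151363500/32493689 - 26555*I*sqrt(3689)/32493689 ≈ -4.6582 - 0.049637*I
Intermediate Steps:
r(F, X) = -6 + F
T(S, j) = 2*S*(8 + j) (T(S, j) = (S + S)*(j + (-6 + 14)) = (2*S)*(j + 8) = (2*S)*(8 + j) = 2*S*(8 + j))
(49484 + 3626)/(T(-76, 67) + sqrt(1899 + N)) = (49484 + 3626)/(2*(-76)*(8 + 67) + sqrt(1899 - 16655)) = 53110/(2*(-76)*75 + sqrt(-14756)) = 53110/(-11400 + 2*I*sqrt(3689))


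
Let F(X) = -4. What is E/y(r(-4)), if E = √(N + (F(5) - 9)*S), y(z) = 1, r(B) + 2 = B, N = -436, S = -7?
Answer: I*√345 ≈ 18.574*I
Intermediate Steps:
r(B) = -2 + B
E = I*√345 (E = √(-436 + (-4 - 9)*(-7)) = √(-436 - 13*(-7)) = √(-436 + 91) = √(-345) = I*√345 ≈ 18.574*I)
E/y(r(-4)) = (I*√345)/1 = (I*√345)*1 = I*√345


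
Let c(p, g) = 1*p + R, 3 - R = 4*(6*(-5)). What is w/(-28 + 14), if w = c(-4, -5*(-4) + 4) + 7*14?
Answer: -31/2 ≈ -15.500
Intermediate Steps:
R = 123 (R = 3 - 4*6*(-5) = 3 - 4*(-30) = 3 - 1*(-120) = 3 + 120 = 123)
c(p, g) = 123 + p (c(p, g) = 1*p + 123 = p + 123 = 123 + p)
w = 217 (w = (123 - 4) + 7*14 = 119 + 98 = 217)
w/(-28 + 14) = 217/(-28 + 14) = 217/(-14) = 217*(-1/14) = -31/2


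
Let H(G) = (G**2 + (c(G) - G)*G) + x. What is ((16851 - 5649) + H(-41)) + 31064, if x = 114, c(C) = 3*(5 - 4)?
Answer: 42257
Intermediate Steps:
c(C) = 3 (c(C) = 3*1 = 3)
H(G) = 114 + G**2 + G*(3 - G) (H(G) = (G**2 + (3 - G)*G) + 114 = (G**2 + G*(3 - G)) + 114 = 114 + G**2 + G*(3 - G))
((16851 - 5649) + H(-41)) + 31064 = ((16851 - 5649) + (114 + 3*(-41))) + 31064 = (11202 + (114 - 123)) + 31064 = (11202 - 9) + 31064 = 11193 + 31064 = 42257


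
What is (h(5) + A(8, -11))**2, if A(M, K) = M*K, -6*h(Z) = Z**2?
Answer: 305809/36 ≈ 8494.7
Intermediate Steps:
h(Z) = -Z**2/6
A(M, K) = K*M
(h(5) + A(8, -11))**2 = (-1/6*5**2 - 11*8)**2 = (-1/6*25 - 88)**2 = (-25/6 - 88)**2 = (-553/6)**2 = 305809/36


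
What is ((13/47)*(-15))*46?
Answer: -8970/47 ≈ -190.85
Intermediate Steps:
((13/47)*(-15))*46 = -195/47*46 = -8970/47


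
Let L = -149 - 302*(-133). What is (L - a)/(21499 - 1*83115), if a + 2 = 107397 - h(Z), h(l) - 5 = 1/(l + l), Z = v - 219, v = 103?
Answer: 15630537/14294912 ≈ 1.0934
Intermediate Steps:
Z = -116 (Z = 103 - 219 = -116)
L = 40017 (L = -149 + 40166 = 40017)
h(l) = 5 + 1/(2*l) (h(l) = 5 + 1/(l + l) = 5 + 1/(2*l))
a = 24914481/232 (a = -2 + (107397 - (5 + (1/2)/(-116))) = -2 + (107397 - (5 + (1/2)*(-1/116))) = -2 + (107397 - (5 - 1/232)) = -2 + (107397 - 1*1159/232) = -2 + (107397 - 1159/232) = -2 + 24914945/232 = 24914481/232 ≈ 1.0739e+5)
(L - a)/(21499 - 1*83115) = (40017 - 1*24914481/232)/(21499 - 1*83115) = (40017 - 24914481/232)/(21499 - 83115) = -15630537/232/(-61616) = -15630537/232*(-1/61616) = 15630537/14294912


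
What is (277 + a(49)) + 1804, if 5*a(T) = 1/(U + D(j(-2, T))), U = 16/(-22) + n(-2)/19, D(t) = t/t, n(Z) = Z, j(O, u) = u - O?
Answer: 364384/175 ≈ 2082.2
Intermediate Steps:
D(t) = 1
U = -174/209 (U = 16/(-22) - 2/19 = 16*(-1/22) - 2*1/19 = -8/11 - 2/19 = -174/209 ≈ -0.83254)
a(T) = 209/175 (a(T) = 1/(5*(-174/209 + 1)) = 1/(5*(35/209)) = (⅕)*(209/35) = 209/175)
(277 + a(49)) + 1804 = (277 + 209/175) + 1804 = 48684/175 + 1804 = 364384/175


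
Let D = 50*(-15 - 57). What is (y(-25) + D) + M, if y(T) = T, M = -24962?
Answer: -28587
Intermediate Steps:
D = -3600 (D = 50*(-72) = -3600)
(y(-25) + D) + M = (-25 - 3600) - 24962 = -3625 - 24962 = -28587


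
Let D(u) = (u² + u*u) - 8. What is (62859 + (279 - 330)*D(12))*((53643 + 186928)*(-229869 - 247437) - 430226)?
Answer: -5578152266216208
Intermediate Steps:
D(u) = -8 + 2*u² (D(u) = (u² + u²) - 8 = 2*u² - 8 = -8 + 2*u²)
(62859 + (279 - 330)*D(12))*((53643 + 186928)*(-229869 - 247437) - 430226) = (62859 + (279 - 330)*(-8 + 2*12²))*((53643 + 186928)*(-229869 - 247437) - 430226) = (62859 - 51*(-8 + 2*144))*(240571*(-477306) - 430226) = (62859 - 51*(-8 + 288))*(-114825981726 - 430226) = (62859 - 51*280)*(-114826411952) = (62859 - 14280)*(-114826411952) = 48579*(-114826411952) = -5578152266216208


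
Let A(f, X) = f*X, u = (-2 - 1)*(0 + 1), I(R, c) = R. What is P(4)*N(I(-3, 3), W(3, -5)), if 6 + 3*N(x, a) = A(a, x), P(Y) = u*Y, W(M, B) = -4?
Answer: -24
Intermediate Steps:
u = -3 (u = -3*1 = -3)
P(Y) = -3*Y
A(f, X) = X*f
N(x, a) = -2 + a*x/3 (N(x, a) = -2 + (x*a)/3 = -2 + (a*x)/3 = -2 + a*x/3)
P(4)*N(I(-3, 3), W(3, -5)) = (-3*4)*(-2 + (1/3)*(-4)*(-3)) = -12*(-2 + 4) = -12*2 = -24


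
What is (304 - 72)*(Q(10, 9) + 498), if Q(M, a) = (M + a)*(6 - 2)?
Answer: 133168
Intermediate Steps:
Q(M, a) = 4*M + 4*a (Q(M, a) = (M + a)*4 = 4*M + 4*a)
(304 - 72)*(Q(10, 9) + 498) = (304 - 72)*((4*10 + 4*9) + 498) = 232*((40 + 36) + 498) = 232*(76 + 498) = 232*574 = 133168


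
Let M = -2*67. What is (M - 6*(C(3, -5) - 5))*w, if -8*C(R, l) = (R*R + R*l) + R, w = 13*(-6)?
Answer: 16575/2 ≈ 8287.5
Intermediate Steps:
w = -78
C(R, l) = -R/8 - R**2/8 - R*l/8 (C(R, l) = -((R*R + R*l) + R)/8 = -((R**2 + R*l) + R)/8 = -(R + R**2 + R*l)/8 = -R/8 - R**2/8 - R*l/8)
M = -134
(M - 6*(C(3, -5) - 5))*w = (-134 - 6*(-1/8*3*(1 + 3 - 5) - 5))*(-78) = (-134 - 6*(-1/8*3*(-1) - 5))*(-78) = (-134 - 6*(3/8 - 5))*(-78) = (-134 - 6*(-37/8))*(-78) = (-134 + 111/4)*(-78) = -425/4*(-78) = 16575/2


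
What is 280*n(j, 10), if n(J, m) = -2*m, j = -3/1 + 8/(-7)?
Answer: -5600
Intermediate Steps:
j = -29/7 (j = -3*1 + 8*(-⅐) = -3 - 8/7 = -29/7 ≈ -4.1429)
280*n(j, 10) = 280*(-2*10) = 280*(-20) = -5600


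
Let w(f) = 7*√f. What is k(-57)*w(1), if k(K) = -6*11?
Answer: -462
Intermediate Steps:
k(K) = -66
k(-57)*w(1) = -462*√1 = -462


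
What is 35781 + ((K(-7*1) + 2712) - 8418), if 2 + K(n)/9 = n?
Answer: 29994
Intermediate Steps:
K(n) = -18 + 9*n
35781 + ((K(-7*1) + 2712) - 8418) = 35781 + (((-18 + 9*(-7*1)) + 2712) - 8418) = 35781 + (((-18 + 9*(-7)) + 2712) - 8418) = 35781 + (((-18 - 63) + 2712) - 8418) = 35781 + ((-81 + 2712) - 8418) = 35781 + (2631 - 8418) = 35781 - 5787 = 29994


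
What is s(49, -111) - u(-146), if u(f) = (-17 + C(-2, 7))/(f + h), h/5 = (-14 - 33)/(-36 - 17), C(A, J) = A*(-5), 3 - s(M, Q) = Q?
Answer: 854971/7503 ≈ 113.95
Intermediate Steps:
s(M, Q) = 3 - Q
C(A, J) = -5*A
h = 235/53 (h = 5*((-14 - 33)/(-36 - 17)) = 5*(-47/(-53)) = 5*(-47*(-1/53)) = 5*(47/53) = 235/53 ≈ 4.4340)
u(f) = -7/(235/53 + f) (u(f) = (-17 - 5*(-2))/(f + 235/53) = (-17 + 10)/(235/53 + f) = -7/(235/53 + f))
s(49, -111) - u(-146) = (3 - 1*(-111)) - (-371)/(235 + 53*(-146)) = (3 + 111) - (-371)/(235 - 7738) = 114 - (-371)/(-7503) = 114 - (-371)*(-1)/7503 = 114 - 1*371/7503 = 114 - 371/7503 = 854971/7503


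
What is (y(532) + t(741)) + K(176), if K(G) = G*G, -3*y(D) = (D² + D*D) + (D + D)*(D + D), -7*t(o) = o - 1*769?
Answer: -535068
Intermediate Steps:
t(o) = 769/7 - o/7 (t(o) = -(o - 1*769)/7 = -(o - 769)/7 = -(-769 + o)/7 = 769/7 - o/7)
y(D) = -2*D² (y(D) = -((D² + D*D) + (D + D)*(D + D))/3 = -((D² + D²) + (2*D)*(2*D))/3 = -(2*D² + 4*D²)/3 = -2*D²)
K(G) = G²
(y(532) + t(741)) + K(176) = (-2*532² + (769/7 - ⅐*741)) + 176² = (-2*283024 + (769/7 - 741/7)) + 30976 = (-566048 + 4) + 30976 = -566044 + 30976 = -535068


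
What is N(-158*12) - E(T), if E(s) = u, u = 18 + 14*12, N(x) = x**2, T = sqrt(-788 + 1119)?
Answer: 3594630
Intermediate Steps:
T = sqrt(331) ≈ 18.193
u = 186 (u = 18 + 168 = 186)
E(s) = 186
N(-158*12) - E(T) = (-158*12)**2 - 1*186 = (-1896)**2 - 186 = 3594816 - 186 = 3594630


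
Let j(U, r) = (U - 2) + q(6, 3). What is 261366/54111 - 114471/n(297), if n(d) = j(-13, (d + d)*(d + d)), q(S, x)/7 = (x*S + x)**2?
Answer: -599024881/18469888 ≈ -32.432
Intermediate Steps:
q(S, x) = 7*(x + S*x)**2 (q(S, x) = 7*(x*S + x)**2 = 7*(S*x + x)**2 = 7*(x + S*x)**2)
j(U, r) = 3085 + U (j(U, r) = (U - 2) + 7*3**2*(1 + 6)**2 = (-2 + U) + 7*9*7**2 = (-2 + U) + 7*9*49 = (-2 + U) + 3087 = 3085 + U)
n(d) = 3072 (n(d) = 3085 - 13 = 3072)
261366/54111 - 114471/n(297) = 261366/54111 - 114471/3072 = 261366*(1/54111) - 114471*1/3072 = 87122/18037 - 38157/1024 = -599024881/18469888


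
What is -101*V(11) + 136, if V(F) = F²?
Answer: -12085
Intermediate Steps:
-101*V(11) + 136 = -101*11² + 136 = -101*121 + 136 = -12221 + 136 = -12085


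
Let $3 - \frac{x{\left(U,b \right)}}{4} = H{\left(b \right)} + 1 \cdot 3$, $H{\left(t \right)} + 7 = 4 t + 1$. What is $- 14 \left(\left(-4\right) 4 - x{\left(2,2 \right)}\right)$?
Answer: $112$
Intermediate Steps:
$H{\left(t \right)} = -6 + 4 t$ ($H{\left(t \right)} = -7 + \left(4 t + 1\right) = -7 + \left(1 + 4 t\right) = -6 + 4 t$)
$x{\left(U,b \right)} = 24 - 16 b$ ($x{\left(U,b \right)} = 12 - 4 \left(\left(-6 + 4 b\right) + 1 \cdot 3\right) = 12 - 4 \left(\left(-6 + 4 b\right) + 3\right) = 12 - 4 \left(-3 + 4 b\right) = 12 - \left(-12 + 16 b\right) = 24 - 16 b$)
$- 14 \left(\left(-4\right) 4 - x{\left(2,2 \right)}\right) = - 14 \left(\left(-4\right) 4 - \left(24 - 32\right)\right) = - 14 \left(-16 - \left(24 - 32\right)\right) = - 14 \left(-16 - -8\right) = - 14 \left(-16 + 8\right) = \left(-14\right) \left(-8\right) = 112$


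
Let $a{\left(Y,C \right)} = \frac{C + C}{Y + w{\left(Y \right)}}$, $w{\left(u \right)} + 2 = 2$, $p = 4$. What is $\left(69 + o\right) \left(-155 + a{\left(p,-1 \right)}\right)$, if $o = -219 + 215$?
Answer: $- \frac{20215}{2} \approx -10108.0$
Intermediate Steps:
$o = -4$
$w{\left(u \right)} = 0$ ($w{\left(u \right)} = -2 + 2 = 0$)
$a{\left(Y,C \right)} = \frac{2 C}{Y}$ ($a{\left(Y,C \right)} = \frac{C + C}{Y + 0} = \frac{2 C}{Y}$)
$\left(69 + o\right) \left(-155 + a{\left(p,-1 \right)}\right) = \left(69 - 4\right) \left(-155 + 2 \left(-1\right) \frac{1}{4}\right) = 65 \left(-155 + 2 \left(-1\right) \frac{1}{4}\right) = 65 \left(-155 - \frac{1}{2}\right) = 65 \left(- \frac{311}{2}\right) = - \frac{20215}{2}$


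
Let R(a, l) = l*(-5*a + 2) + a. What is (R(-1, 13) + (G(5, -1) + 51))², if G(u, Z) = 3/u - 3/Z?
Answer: 522729/25 ≈ 20909.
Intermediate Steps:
R(a, l) = a + l*(2 - 5*a) (R(a, l) = l*(2 - 5*a) + a = a + l*(2 - 5*a))
G(u, Z) = -3/Z + 3/u
(R(-1, 13) + (G(5, -1) + 51))² = ((-1 + 2*13 - 5*(-1)*13) + ((-3/(-1) + 3/5) + 51))² = ((-1 + 26 + 65) + ((-3*(-1) + 3*(⅕)) + 51))² = (90 + ((3 + ⅗) + 51))² = (90 + (18/5 + 51))² = (90 + 273/5)² = (723/5)² = 522729/25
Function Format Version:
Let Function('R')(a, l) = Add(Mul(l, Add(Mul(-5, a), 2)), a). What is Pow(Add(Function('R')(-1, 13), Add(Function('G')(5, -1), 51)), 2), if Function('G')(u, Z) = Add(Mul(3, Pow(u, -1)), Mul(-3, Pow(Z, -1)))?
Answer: Rational(522729, 25) ≈ 20909.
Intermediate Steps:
Function('R')(a, l) = Add(a, Mul(l, Add(2, Mul(-5, a)))) (Function('R')(a, l) = Add(Mul(l, Add(2, Mul(-5, a))), a) = Add(a, Mul(l, Add(2, Mul(-5, a)))))
Function('G')(u, Z) = Add(Mul(-3, Pow(Z, -1)), Mul(3, Pow(u, -1)))
Pow(Add(Function('R')(-1, 13), Add(Function('G')(5, -1), 51)), 2) = Pow(Add(Add(-1, Mul(2, 13), Mul(-5, -1, 13)), Add(Add(Mul(-3, Pow(-1, -1)), Mul(3, Pow(5, -1))), 51)), 2) = Pow(Add(Add(-1, 26, 65), Add(Add(Mul(-3, -1), Mul(3, Rational(1, 5))), 51)), 2) = Pow(Add(90, Add(Add(3, Rational(3, 5)), 51)), 2) = Pow(Add(90, Add(Rational(18, 5), 51)), 2) = Pow(Add(90, Rational(273, 5)), 2) = Pow(Rational(723, 5), 2) = Rational(522729, 25)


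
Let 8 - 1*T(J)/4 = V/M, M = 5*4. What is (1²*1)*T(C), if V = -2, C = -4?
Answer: 162/5 ≈ 32.400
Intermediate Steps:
M = 20
T(J) = 162/5 (T(J) = 32 - (-8)/20 = 32 - 4*(-⅒) = 32 + ⅖ = 162/5)
(1²*1)*T(C) = (1²*1)*(162/5) = (1*1)*(162/5) = 1*(162/5) = 162/5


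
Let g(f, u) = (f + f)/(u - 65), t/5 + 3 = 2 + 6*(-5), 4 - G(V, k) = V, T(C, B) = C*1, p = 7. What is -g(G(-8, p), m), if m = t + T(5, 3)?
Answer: 24/215 ≈ 0.11163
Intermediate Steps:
T(C, B) = C
G(V, k) = 4 - V
t = -155 (t = -15 + 5*(2 + 6*(-5)) = -15 + 5*(2 - 30) = -15 + 5*(-28) = -15 - 140 = -155)
m = -150 (m = -155 + 5 = -150)
g(f, u) = 2*f/(-65 + u) (g(f, u) = (2*f)/(-65 + u) = 2*f/(-65 + u))
-g(G(-8, p), m) = -2*(4 - 1*(-8))/(-65 - 150) = -2*(4 + 8)/(-215) = -2*12*(-1)/215 = -1*(-24/215) = 24/215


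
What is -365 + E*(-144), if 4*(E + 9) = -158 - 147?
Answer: 11911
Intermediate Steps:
E = -341/4 (E = -9 + (-158 - 147)/4 = -9 + (¼)*(-305) = -9 - 305/4 = -341/4 ≈ -85.250)
-365 + E*(-144) = -365 - 341/4*(-144) = -365 + 12276 = 11911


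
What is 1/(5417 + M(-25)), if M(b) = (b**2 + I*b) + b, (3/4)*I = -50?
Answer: 3/23051 ≈ 0.00013015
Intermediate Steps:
I = -200/3 (I = (4/3)*(-50) = -200/3 ≈ -66.667)
M(b) = b**2 - 197*b/3 (M(b) = (b**2 - 200*b/3) + b = b**2 - 197*b/3)
1/(5417 + M(-25)) = 1/(5417 + (1/3)*(-25)*(-197 + 3*(-25))) = 1/(5417 + (1/3)*(-25)*(-197 - 75)) = 1/(5417 + (1/3)*(-25)*(-272)) = 1/(5417 + 6800/3) = 1/(23051/3) = 3/23051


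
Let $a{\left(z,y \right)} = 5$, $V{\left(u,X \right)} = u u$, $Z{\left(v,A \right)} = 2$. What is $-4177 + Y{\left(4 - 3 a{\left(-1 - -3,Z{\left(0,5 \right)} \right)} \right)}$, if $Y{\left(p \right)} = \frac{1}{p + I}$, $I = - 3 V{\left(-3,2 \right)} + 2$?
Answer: $- \frac{150373}{36} \approx -4177.0$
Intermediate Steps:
$V{\left(u,X \right)} = u^{2}$
$I = -25$ ($I = - 3 \left(-3\right)^{2} + 2 = \left(-3\right) 9 + 2 = -27 + 2 = -25$)
$Y{\left(p \right)} = \frac{1}{-25 + p}$ ($Y{\left(p \right)} = \frac{1}{p - 25} = \frac{1}{-25 + p}$)
$-4177 + Y{\left(4 - 3 a{\left(-1 - -3,Z{\left(0,5 \right)} \right)} \right)} = -4177 + \frac{1}{-25 + \left(4 - 15\right)} = -4177 + \frac{1}{-25 - 11} = -4177 + \frac{1}{-36} = -4177 - \frac{1}{36} = - \frac{150373}{36}$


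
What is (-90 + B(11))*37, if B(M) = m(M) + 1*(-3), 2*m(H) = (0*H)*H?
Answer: -3441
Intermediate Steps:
m(H) = 0 (m(H) = ((0*H)*H)/2 = (0*H)/2 = (½)*0 = 0)
B(M) = -3 (B(M) = 0 + 1*(-3) = 0 - 3 = -3)
(-90 + B(11))*37 = (-90 - 3)*37 = -93*37 = -3441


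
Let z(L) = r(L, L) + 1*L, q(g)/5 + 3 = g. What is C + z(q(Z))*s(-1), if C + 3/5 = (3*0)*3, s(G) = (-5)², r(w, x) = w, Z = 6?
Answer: 3747/5 ≈ 749.40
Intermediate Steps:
q(g) = -15 + 5*g
z(L) = 2*L (z(L) = L + 1*L = L + L = 2*L)
s(G) = 25
C = -⅗ (C = -⅗ + (3*0)*3 = -⅗ + 0*3 = -⅗ + 0 = -⅗ ≈ -0.60000)
C + z(q(Z))*s(-1) = -⅗ + (2*(-15 + 5*6))*25 = -⅗ + (2*(-15 + 30))*25 = -⅗ + (2*15)*25 = -⅗ + 30*25 = -⅗ + 750 = 3747/5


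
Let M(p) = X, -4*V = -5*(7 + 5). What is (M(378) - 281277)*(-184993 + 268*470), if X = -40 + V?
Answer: 16606100966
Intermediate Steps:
V = 15 (V = -(-5)*(7 + 5)/4 = -(-5)*12/4 = -1/4*(-60) = 15)
X = -25 (X = -40 + 15 = -25)
M(p) = -25
(M(378) - 281277)*(-184993 + 268*470) = (-25 - 281277)*(-184993 + 268*470) = -281302*(-184993 + 125960) = -281302*(-59033) = 16606100966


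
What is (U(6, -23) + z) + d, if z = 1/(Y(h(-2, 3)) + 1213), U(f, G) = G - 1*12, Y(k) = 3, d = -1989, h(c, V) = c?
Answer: -2461183/1216 ≈ -2024.0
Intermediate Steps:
U(f, G) = -12 + G (U(f, G) = G - 12 = -12 + G)
z = 1/1216 (z = 1/(3 + 1213) = 1/1216 ≈ 0.00082237)
(U(6, -23) + z) + d = ((-12 - 23) + 1/1216) - 1989 = (-35 + 1/1216) - 1989 = -42559/1216 - 1989 = -2461183/1216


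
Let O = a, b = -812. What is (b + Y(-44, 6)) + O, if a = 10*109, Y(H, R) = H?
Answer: 234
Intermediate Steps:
a = 1090
O = 1090
(b + Y(-44, 6)) + O = (-812 - 44) + 1090 = -856 + 1090 = 234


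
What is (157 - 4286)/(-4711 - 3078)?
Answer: 4129/7789 ≈ 0.53011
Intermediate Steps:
(157 - 4286)/(-4711 - 3078) = -4129/(-7789) = -4129*(-1/7789) = 4129/7789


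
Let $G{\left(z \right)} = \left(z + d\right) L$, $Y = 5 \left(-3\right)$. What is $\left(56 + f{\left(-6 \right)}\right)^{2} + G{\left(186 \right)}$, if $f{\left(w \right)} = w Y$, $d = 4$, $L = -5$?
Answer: $20366$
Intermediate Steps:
$Y = -15$
$f{\left(w \right)} = - 15 w$ ($f{\left(w \right)} = w \left(-15\right) = - 15 w$)
$G{\left(z \right)} = -20 - 5 z$ ($G{\left(z \right)} = \left(z + 4\right) \left(-5\right) = \left(4 + z\right) \left(-5\right) = -20 - 5 z$)
$\left(56 + f{\left(-6 \right)}\right)^{2} + G{\left(186 \right)} = \left(56 - -90\right)^{2} - 950 = \left(56 + 90\right)^{2} - 950 = 146^{2} - 950 = 21316 - 950 = 20366$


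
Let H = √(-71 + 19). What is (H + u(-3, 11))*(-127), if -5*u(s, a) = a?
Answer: 1397/5 - 254*I*√13 ≈ 279.4 - 915.81*I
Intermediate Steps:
u(s, a) = -a/5
H = 2*I*√13 (H = √(-52) = 2*I*√13 ≈ 7.2111*I)
(H + u(-3, 11))*(-127) = (2*I*√13 - ⅕*11)*(-127) = (2*I*√13 - 11/5)*(-127) = (-11/5 + 2*I*√13)*(-127) = 1397/5 - 254*I*√13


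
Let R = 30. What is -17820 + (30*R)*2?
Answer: -16020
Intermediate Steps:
-17820 + (30*R)*2 = -17820 + (30*30)*2 = -17820 + 900*2 = -17820 + 1800 = -16020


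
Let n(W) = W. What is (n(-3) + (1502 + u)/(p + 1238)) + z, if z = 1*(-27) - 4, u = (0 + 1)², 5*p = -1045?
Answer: -11161/343 ≈ -32.539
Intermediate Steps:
p = -209 (p = (⅕)*(-1045) = -209)
u = 1 (u = 1² = 1)
z = -31 (z = -27 - 4 = -31)
(n(-3) + (1502 + u)/(p + 1238)) + z = (-3 + (1502 + 1)/(-209 + 1238)) - 31 = (-3 + 1503/1029) - 31 = (-3 + 1503*(1/1029)) - 31 = (-3 + 501/343) - 31 = -528/343 - 31 = -11161/343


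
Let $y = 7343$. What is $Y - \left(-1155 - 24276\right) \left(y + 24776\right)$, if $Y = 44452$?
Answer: $816862741$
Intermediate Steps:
$Y - \left(-1155 - 24276\right) \left(y + 24776\right) = 44452 - \left(-1155 - 24276\right) \left(7343 + 24776\right) = 44452 - \left(-25431\right) 32119 = 44452 - -816818289 = 44452 + 816818289 = 816862741$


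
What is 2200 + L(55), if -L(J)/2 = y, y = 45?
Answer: 2110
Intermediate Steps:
L(J) = -90 (L(J) = -2*45 = -90)
2200 + L(55) = 2200 - 90 = 2110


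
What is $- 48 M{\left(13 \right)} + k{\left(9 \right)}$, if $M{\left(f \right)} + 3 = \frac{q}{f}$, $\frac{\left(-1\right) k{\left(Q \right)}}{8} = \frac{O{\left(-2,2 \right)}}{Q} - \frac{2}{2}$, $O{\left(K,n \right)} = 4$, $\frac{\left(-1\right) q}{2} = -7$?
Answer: $\frac{11320}{117} \approx 96.752$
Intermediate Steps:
$q = 14$ ($q = \left(-2\right) \left(-7\right) = 14$)
$k{\left(Q \right)} = 8 - \frac{32}{Q}$ ($k{\left(Q \right)} = - 8 \left(\frac{4}{Q} - \frac{2}{2}\right) = - 8 \left(\frac{4}{Q} - 1\right) = - 8 \left(-1 + \frac{4}{Q}\right) = 8 - \frac{32}{Q}$)
$M{\left(f \right)} = -3 + \frac{14}{f}$
$- 48 M{\left(13 \right)} + k{\left(9 \right)} = - 48 \left(-3 + \frac{14}{13}\right) + \left(8 - \frac{32}{9}\right) = \left(-48\right) \left(- \frac{25}{13}\right) + \frac{40}{9} = \frac{1200}{13} + \frac{40}{9} = \frac{11320}{117}$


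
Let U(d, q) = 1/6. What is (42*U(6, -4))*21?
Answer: 147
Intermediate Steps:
U(d, q) = 1/6
(42*U(6, -4))*21 = (42*(1/6))*21 = 7*21 = 147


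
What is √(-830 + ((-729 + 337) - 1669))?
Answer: 7*I*√59 ≈ 53.768*I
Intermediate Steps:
√(-830 + ((-729 + 337) - 1669)) = √(-830 + (-392 - 1669)) = √(-830 - 2061) = √(-2891) = 7*I*√59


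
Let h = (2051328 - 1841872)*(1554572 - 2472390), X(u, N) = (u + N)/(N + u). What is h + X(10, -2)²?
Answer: -192242487007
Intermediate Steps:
X(u, N) = 1 (X(u, N) = (N + u)/(N + u) = 1)
h = -192242487008 (h = 209456*(-917818) = -192242487008)
h + X(10, -2)² = -192242487008 + 1² = -192242487008 + 1 = -192242487007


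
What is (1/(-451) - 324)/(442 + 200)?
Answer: -146125/289542 ≈ -0.50468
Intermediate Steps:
(1/(-451) - 324)/(442 + 200) = (-1/451 - 324)/642 = -146125/451*1/642 = -146125/289542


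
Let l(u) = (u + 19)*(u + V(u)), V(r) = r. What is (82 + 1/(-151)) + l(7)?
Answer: 67345/151 ≈ 445.99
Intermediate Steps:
l(u) = 2*u*(19 + u) (l(u) = (u + 19)*(u + u) = (19 + u)*(2*u) = 2*u*(19 + u))
(82 + 1/(-151)) + l(7) = (82 + 1/(-151)) + 2*7*(19 + 7) = (82 - 1/151) + 2*7*26 = 12381/151 + 364 = 67345/151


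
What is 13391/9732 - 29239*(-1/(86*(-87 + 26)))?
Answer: -107152381/25527036 ≈ -4.1976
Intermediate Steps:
13391/9732 - 29239*(-1/(86*(-87 + 26))) = 13391*(1/9732) - 29239/((-86*(-61))) = 13391/9732 - 29239/5246 = -107152381/25527036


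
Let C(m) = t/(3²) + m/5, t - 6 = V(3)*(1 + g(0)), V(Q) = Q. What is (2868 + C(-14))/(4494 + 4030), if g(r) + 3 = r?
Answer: 7163/21310 ≈ 0.33613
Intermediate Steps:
g(r) = -3 + r
t = 0 (t = 6 + 3*(1 + (-3 + 0)) = 6 + 3*(1 - 3) = 6 + 3*(-2) = 6 - 6 = 0)
C(m) = m/5 (C(m) = 0/(3²) + m/5 = 0/9 + m*(⅕) = 0*(⅑) + m/5 = 0 + m/5 = m/5)
(2868 + C(-14))/(4494 + 4030) = (2868 + (⅕)*(-14))/(4494 + 4030) = (2868 - 14/5)/8524 = (14326/5)*(1/8524) = 7163/21310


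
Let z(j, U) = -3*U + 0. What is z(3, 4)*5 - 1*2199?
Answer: -2259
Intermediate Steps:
z(j, U) = -3*U
z(3, 4)*5 - 1*2199 = -3*4*5 - 1*2199 = -12*5 - 2199 = -60 - 2199 = -2259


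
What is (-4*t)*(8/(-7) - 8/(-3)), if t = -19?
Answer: 2432/21 ≈ 115.81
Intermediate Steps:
(-4*t)*(8/(-7) - 8/(-3)) = (-4*(-19))*(8/(-7) - 8/(-3)) = 76*(8*(-⅐) - 8*(-⅓)) = 76*(-8/7 + 8/3) = 76*(32/21) = 2432/21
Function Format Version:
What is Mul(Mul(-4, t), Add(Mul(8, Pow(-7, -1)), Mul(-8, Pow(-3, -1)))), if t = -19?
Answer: Rational(2432, 21) ≈ 115.81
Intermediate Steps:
Mul(Mul(-4, t), Add(Mul(8, Pow(-7, -1)), Mul(-8, Pow(-3, -1)))) = Mul(Mul(-4, -19), Add(Mul(8, Pow(-7, -1)), Mul(-8, Pow(-3, -1)))) = Mul(76, Add(Mul(8, Rational(-1, 7)), Mul(-8, Rational(-1, 3)))) = Mul(76, Add(Rational(-8, 7), Rational(8, 3))) = Mul(76, Rational(32, 21)) = Rational(2432, 21)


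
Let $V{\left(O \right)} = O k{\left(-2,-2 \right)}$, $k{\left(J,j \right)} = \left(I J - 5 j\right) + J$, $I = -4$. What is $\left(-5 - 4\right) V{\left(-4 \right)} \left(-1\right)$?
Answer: $-576$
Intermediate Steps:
$k{\left(J,j \right)} = - 5 j - 3 J$ ($k{\left(J,j \right)} = \left(- 4 J - 5 j\right) + J = \left(- 5 j - 4 J\right) + J = - 5 j - 3 J$)
$V{\left(O \right)} = 16 O$ ($V{\left(O \right)} = O \left(\left(-5\right) \left(-2\right) - -6\right) = O \left(10 + 6\right) = O 16 = 16 O$)
$\left(-5 - 4\right) V{\left(-4 \right)} \left(-1\right) = \left(-5 - 4\right) 16 \left(-4\right) \left(-1\right) = \left(-9\right) \left(-64\right) \left(-1\right) = 576 \left(-1\right) = -576$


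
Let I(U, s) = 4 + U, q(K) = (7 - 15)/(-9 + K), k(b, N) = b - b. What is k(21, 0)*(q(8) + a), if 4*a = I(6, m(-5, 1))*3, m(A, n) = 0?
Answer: 0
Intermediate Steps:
k(b, N) = 0
q(K) = -8/(-9 + K)
a = 15/2 (a = ((4 + 6)*3)/4 = (10*3)/4 = (¼)*30 = 15/2 ≈ 7.5000)
k(21, 0)*(q(8) + a) = 0*(-8/(-9 + 8) + 15/2) = 0*(-8/(-1) + 15/2) = 0*(-8*(-1) + 15/2) = 0*(8 + 15/2) = 0*(31/2) = 0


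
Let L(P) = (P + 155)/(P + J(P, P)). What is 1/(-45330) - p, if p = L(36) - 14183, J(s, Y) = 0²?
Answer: 3856049329/271980 ≈ 14178.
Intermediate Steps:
J(s, Y) = 0
L(P) = (155 + P)/P (L(P) = (P + 155)/(P + 0) = (155 + P)/P)
p = -510397/36 (p = (155 + 36)/36 - 14183 = (1/36)*191 - 14183 = 191/36 - 14183 = -510397/36 ≈ -14178.)
1/(-45330) - p = 1/(-45330) - 1*(-510397/36) = -1/45330 + 510397/36 = 3856049329/271980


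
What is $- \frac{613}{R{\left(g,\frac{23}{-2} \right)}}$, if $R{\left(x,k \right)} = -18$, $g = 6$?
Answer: $\frac{613}{18} \approx 34.056$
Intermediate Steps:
$- \frac{613}{R{\left(g,\frac{23}{-2} \right)}} = - \frac{613}{-18} = \left(-613\right) \left(- \frac{1}{18}\right) = \frac{613}{18}$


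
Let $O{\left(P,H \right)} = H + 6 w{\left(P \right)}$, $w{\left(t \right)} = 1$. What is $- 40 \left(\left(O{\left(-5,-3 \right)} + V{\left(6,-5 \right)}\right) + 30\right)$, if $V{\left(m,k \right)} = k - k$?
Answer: $-1320$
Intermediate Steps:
$V{\left(m,k \right)} = 0$
$O{\left(P,H \right)} = 6 + H$ ($O{\left(P,H \right)} = H + 6 \cdot 1 = H + 6 = 6 + H$)
$- 40 \left(\left(O{\left(-5,-3 \right)} + V{\left(6,-5 \right)}\right) + 30\right) = - 40 \left(\left(\left(6 - 3\right) + 0\right) + 30\right) = - 40 \left(\left(3 + 0\right) + 30\right) = - 40 \left(3 + 30\right) = \left(-40\right) 33 = -1320$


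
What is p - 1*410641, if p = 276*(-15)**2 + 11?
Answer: -348530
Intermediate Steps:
p = 62111 (p = 276*225 + 11 = 62100 + 11 = 62111)
p - 1*410641 = 62111 - 1*410641 = 62111 - 410641 = -348530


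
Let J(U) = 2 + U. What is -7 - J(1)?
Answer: -10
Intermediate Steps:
-7 - J(1) = -7 - (2 + 1) = -7 - 1*3 = -7 - 3 = -10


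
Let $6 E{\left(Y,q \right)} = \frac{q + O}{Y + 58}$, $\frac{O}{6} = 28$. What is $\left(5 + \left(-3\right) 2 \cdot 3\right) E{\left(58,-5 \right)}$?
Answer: $- \frac{2119}{696} \approx -3.0445$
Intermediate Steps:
$O = 168$ ($O = 6 \cdot 28 = 168$)
$E{\left(Y,q \right)} = \frac{168 + q}{6 \left(58 + Y\right)}$ ($E{\left(Y,q \right)} = \frac{\left(q + 168\right) \frac{1}{Y + 58}}{6} = \frac{\left(168 + q\right) \frac{1}{58 + Y}}{6} = \frac{\frac{1}{58 + Y} \left(168 + q\right)}{6} = \frac{168 + q}{6 \left(58 + Y\right)}$)
$\left(5 + \left(-3\right) 2 \cdot 3\right) E{\left(58,-5 \right)} = \left(5 + \left(-3\right) 2 \cdot 3\right) \frac{168 - 5}{6 \left(58 + 58\right)} = \left(5 - 18\right) \frac{1}{6} \cdot \frac{1}{116} \cdot 163 = \left(-13\right) \frac{163}{696} = - \frac{2119}{696}$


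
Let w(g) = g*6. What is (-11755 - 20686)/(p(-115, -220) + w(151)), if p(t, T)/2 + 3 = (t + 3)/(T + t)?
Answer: -10867735/301724 ≈ -36.019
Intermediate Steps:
w(g) = 6*g
p(t, T) = -6 + 2*(3 + t)/(T + t) (p(t, T) = -6 + 2*((t + 3)/(T + t)) = -6 + 2*((3 + t)/(T + t)) = -6 + 2*(3 + t)/(T + t))
(-11755 - 20686)/(p(-115, -220) + w(151)) = (-11755 - 20686)/(2*(3 - 3*(-220) - 2*(-115))/(-220 - 115) + 6*151) = -32441/(2*(3 + 660 + 230)/(-335) + 906) = -32441/(2*(-1/335)*893 + 906) = -32441/(-1786/335 + 906) = -32441/301724/335 = -32441*335/301724 = -10867735/301724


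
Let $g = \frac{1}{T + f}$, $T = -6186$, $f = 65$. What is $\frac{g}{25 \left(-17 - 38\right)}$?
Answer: $\frac{1}{8416375} \approx 1.1882 \cdot 10^{-7}$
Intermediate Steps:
$g = - \frac{1}{6121}$ ($g = \frac{1}{-6186 + 65} = \frac{1}{-6121} = - \frac{1}{6121} \approx -0.00016337$)
$\frac{g}{25 \left(-17 - 38\right)} = - \frac{1}{6121 \cdot 25 \left(-17 - 38\right)} = - \frac{1}{6121 \cdot 25 \left(-55\right)} = - \frac{1}{6121 \left(-1375\right)} = \left(- \frac{1}{6121}\right) \left(- \frac{1}{1375}\right) = \frac{1}{8416375}$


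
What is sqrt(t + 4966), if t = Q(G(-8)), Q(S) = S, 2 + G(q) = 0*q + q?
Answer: 2*sqrt(1239) ≈ 70.399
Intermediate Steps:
G(q) = -2 + q (G(q) = -2 + (0*q + q) = -2 + (0 + q) = -2 + q)
t = -10 (t = -2 - 8 = -10)
sqrt(t + 4966) = sqrt(-10 + 4966) = sqrt(4956) = 2*sqrt(1239)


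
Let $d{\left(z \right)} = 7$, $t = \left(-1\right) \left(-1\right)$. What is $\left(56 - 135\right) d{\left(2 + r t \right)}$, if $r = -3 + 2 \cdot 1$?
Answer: $-553$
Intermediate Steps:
$r = -1$ ($r = -3 + 2 = -1$)
$t = 1$
$\left(56 - 135\right) d{\left(2 + r t \right)} = \left(56 - 135\right) 7 = \left(-79\right) 7 = -553$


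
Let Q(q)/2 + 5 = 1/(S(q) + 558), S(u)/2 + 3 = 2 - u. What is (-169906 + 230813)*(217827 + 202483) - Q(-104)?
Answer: 9779131690759/382 ≈ 2.5600e+10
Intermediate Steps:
S(u) = -2 - 2*u (S(u) = -6 + 2*(2 - u) = -6 + (4 - 2*u) = -2 - 2*u)
Q(q) = -10 + 2/(556 - 2*q) (Q(q) = -10 + 2/((-2 - 2*q) + 558) = -10 + 2/(556 - 2*q))
(-169906 + 230813)*(217827 + 202483) - Q(-104) = (-169906 + 230813)*(217827 + 202483) - (2779 - 10*(-104))/(-278 - 104) = 60907*420310 - (2779 + 1040)/(-382) = 25599821170 - (-1)*3819/382 = 25599821170 - 1*(-3819/382) = 25599821170 + 3819/382 = 9779131690759/382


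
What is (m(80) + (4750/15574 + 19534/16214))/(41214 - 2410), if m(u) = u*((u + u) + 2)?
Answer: 409124929197/1224832913018 ≈ 0.33402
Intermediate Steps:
m(u) = u*(2 + 2*u) (m(u) = u*(2*u + 2) = u*(2 + 2*u))
(m(80) + (4750/15574 + 19534/16214))/(41214 - 2410) = (2*80*(1 + 80) + (4750/15574 + 19534/16214))/(41214 - 2410) = (2*80*81 + (4750*(1/15574) + 19534*(1/16214)))/38804 = (12960 + (2375/7787 + 9767/8107))*(1/38804) = (12960 + 95309754/63129209)*(1/38804) = (818249858394/63129209)*(1/38804) = 409124929197/1224832913018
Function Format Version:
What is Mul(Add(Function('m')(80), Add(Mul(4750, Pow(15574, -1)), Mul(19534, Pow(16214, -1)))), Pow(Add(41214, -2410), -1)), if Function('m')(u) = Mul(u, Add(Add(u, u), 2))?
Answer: Rational(409124929197, 1224832913018) ≈ 0.33402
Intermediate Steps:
Function('m')(u) = Mul(u, Add(2, Mul(2, u))) (Function('m')(u) = Mul(u, Add(Mul(2, u), 2)) = Mul(u, Add(2, Mul(2, u))))
Mul(Add(Function('m')(80), Add(Mul(4750, Pow(15574, -1)), Mul(19534, Pow(16214, -1)))), Pow(Add(41214, -2410), -1)) = Mul(Add(Mul(2, 80, Add(1, 80)), Add(Mul(4750, Pow(15574, -1)), Mul(19534, Pow(16214, -1)))), Pow(Add(41214, -2410), -1)) = Mul(Add(Mul(2, 80, 81), Add(Mul(4750, Rational(1, 15574)), Mul(19534, Rational(1, 16214)))), Pow(38804, -1)) = Mul(Add(12960, Add(Rational(2375, 7787), Rational(9767, 8107))), Rational(1, 38804)) = Mul(Add(12960, Rational(95309754, 63129209)), Rational(1, 38804)) = Mul(Rational(818249858394, 63129209), Rational(1, 38804)) = Rational(409124929197, 1224832913018)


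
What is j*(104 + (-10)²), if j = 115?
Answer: 23460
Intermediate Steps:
j*(104 + (-10)²) = 115*(104 + (-10)²) = 115*(104 + 100) = 115*204 = 23460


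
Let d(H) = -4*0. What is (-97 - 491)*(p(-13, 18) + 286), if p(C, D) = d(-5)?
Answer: -168168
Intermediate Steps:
d(H) = 0
p(C, D) = 0
(-97 - 491)*(p(-13, 18) + 286) = (-97 - 491)*(0 + 286) = -588*286 = -168168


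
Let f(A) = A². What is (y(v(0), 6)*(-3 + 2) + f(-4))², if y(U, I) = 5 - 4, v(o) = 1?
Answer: 225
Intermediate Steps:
y(U, I) = 1
(y(v(0), 6)*(-3 + 2) + f(-4))² = (1*(-3 + 2) + (-4)²)² = (1*(-1) + 16)² = (-1 + 16)² = 15² = 225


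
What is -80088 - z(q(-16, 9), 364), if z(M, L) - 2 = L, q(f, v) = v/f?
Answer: -80454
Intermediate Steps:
z(M, L) = 2 + L
-80088 - z(q(-16, 9), 364) = -80088 - (2 + 364) = -80088 - 1*366 = -80088 - 366 = -80454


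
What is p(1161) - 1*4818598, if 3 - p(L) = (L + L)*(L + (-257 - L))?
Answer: -4221841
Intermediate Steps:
p(L) = 3 + 514*L (p(L) = 3 - (L + L)*(L + (-257 - L)) = 3 - 2*L*(-257) = 3 - (-514)*L = 3 + 514*L)
p(1161) - 1*4818598 = (3 + 514*1161) - 1*4818598 = (3 + 596754) - 4818598 = 596757 - 4818598 = -4221841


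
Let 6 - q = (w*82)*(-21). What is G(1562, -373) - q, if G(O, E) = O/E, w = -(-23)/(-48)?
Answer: 2431773/2984 ≈ 814.94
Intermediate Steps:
w = -23/48 (w = -(-23)*(-1)/48 = -1*23/48 = -23/48 ≈ -0.47917)
G(O, E) = O/E
q = -6553/8 (q = 6 - (-23/48*82)*(-21) = 6 - (-943)*(-21)/24 = 6 - 1*6601/8 = 6 - 6601/8 = -6553/8 ≈ -819.13)
G(1562, -373) - q = 1562/(-373) - 1*(-6553/8) = 1562*(-1/373) + 6553/8 = -1562/373 + 6553/8 = 2431773/2984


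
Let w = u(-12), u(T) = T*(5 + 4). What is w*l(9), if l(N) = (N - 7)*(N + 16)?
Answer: -5400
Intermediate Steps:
u(T) = 9*T (u(T) = T*9 = 9*T)
l(N) = (-7 + N)*(16 + N)
w = -108 (w = 9*(-12) = -108)
w*l(9) = -108*(-112 + 9² + 9*9) = -108*(-112 + 81 + 81) = -108*50 = -5400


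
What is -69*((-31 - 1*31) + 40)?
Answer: 1518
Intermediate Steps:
-69*((-31 - 1*31) + 40) = -69*((-31 - 31) + 40) = -69*(-62 + 40) = -69*(-22) = 1518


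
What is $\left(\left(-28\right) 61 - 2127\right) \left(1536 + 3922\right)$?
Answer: $-20931430$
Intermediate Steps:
$\left(\left(-28\right) 61 - 2127\right) \left(1536 + 3922\right) = \left(-1708 - 2127\right) 5458 = \left(-3835\right) 5458 = -20931430$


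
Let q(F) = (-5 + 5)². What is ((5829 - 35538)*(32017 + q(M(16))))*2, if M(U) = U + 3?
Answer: -1902386106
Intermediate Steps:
M(U) = 3 + U
q(F) = 0 (q(F) = 0² = 0)
((5829 - 35538)*(32017 + q(M(16))))*2 = ((5829 - 35538)*(32017 + 0))*2 = -29709*32017*2 = -951193053*2 = -1902386106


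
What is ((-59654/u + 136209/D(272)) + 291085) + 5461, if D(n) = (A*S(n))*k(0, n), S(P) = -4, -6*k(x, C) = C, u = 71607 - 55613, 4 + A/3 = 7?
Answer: 1290431090831/4350368 ≈ 2.9663e+5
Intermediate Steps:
A = 9 (A = -12 + 3*7 = -12 + 21 = 9)
u = 15994
k(x, C) = -C/6
D(n) = 6*n (D(n) = (9*(-4))*(-n/6) = -(-6)*n = 6*n)
((-59654/u + 136209/D(272)) + 291085) + 5461 = ((-59654/15994 + 136209/((6*272))) + 291085) + 5461 = ((-59654*1/15994 + 136209/1632) + 291085) + 5461 = ((-29827/7997 + 136209*(1/1632)) + 291085) + 5461 = ((-29827/7997 + 45403/544) + 291085) + 5461 = (346861903/4350368 + 291085) + 5461 = 1266673731183/4350368 + 5461 = 1290431090831/4350368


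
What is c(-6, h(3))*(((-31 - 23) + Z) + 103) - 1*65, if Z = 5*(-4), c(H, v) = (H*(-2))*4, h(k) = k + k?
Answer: 1327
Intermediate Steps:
h(k) = 2*k
c(H, v) = -8*H (c(H, v) = -2*H*4 = -8*H)
Z = -20
c(-6, h(3))*(((-31 - 23) + Z) + 103) - 1*65 = (-8*(-6))*(((-31 - 23) - 20) + 103) - 1*65 = 48*((-54 - 20) + 103) - 65 = 48*(-74 + 103) - 65 = 48*29 - 65 = 1392 - 65 = 1327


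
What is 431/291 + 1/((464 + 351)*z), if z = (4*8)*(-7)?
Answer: 78683069/53124960 ≈ 1.4811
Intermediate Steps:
z = -224 (z = 32*(-7) = -224)
431/291 + 1/((464 + 351)*z) = 431/291 + 1/((464 + 351)*(-224)) = 431*(1/291) - 1/224/815 = 431/291 + (1/815)*(-1/224) = 431/291 - 1/182560 = 78683069/53124960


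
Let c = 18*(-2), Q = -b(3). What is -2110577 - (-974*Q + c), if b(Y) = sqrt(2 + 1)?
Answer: -2110541 - 974*sqrt(3) ≈ -2.1122e+6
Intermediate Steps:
b(Y) = sqrt(3)
Q = -sqrt(3) ≈ -1.7320
c = -36
-2110577 - (-974*Q + c) = -2110577 - (-(-974)*sqrt(3) - 36) = -2110577 - (974*sqrt(3) - 36) = -2110577 - (-36 + 974*sqrt(3)) = -2110577 + (36 - 974*sqrt(3)) = -2110541 - 974*sqrt(3)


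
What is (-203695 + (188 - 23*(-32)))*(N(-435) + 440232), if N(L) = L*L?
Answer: -127635625347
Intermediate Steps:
N(L) = L**2
(-203695 + (188 - 23*(-32)))*(N(-435) + 440232) = (-203695 + (188 - 23*(-32)))*((-435)**2 + 440232) = (-203695 + (188 + 736))*(189225 + 440232) = (-203695 + 924)*629457 = -202771*629457 = -127635625347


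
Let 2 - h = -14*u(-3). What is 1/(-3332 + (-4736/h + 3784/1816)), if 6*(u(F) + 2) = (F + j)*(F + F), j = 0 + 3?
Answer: -2951/9289047 ≈ -0.00031769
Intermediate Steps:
j = 3
u(F) = -2 + F*(3 + F)/3 (u(F) = -2 + ((F + 3)*(F + F))/6 = -2 + ((3 + F)*(2*F))/6 = -2 + (2*F*(3 + F))/6 = -2 + F*(3 + F)/3)
h = -26 (h = 2 - (-14)*(-2 - 3 + (1/3)*(-3)**2) = 2 - (-14)*(-2 - 3 + (1/3)*9) = 2 - (-14)*(-2 - 3 + 3) = 2 - (-14)*(-2) = 2 - 1*28 = 2 - 28 = -26)
1/(-3332 + (-4736/h + 3784/1816)) = 1/(-3332 + (-4736/(-26) + 3784/1816)) = 1/(-3332 + (-4736*(-1/26) + 3784*(1/1816))) = 1/(-3332 + (2368/13 + 473/227)) = 1/(-3332 + 543685/2951) = 1/(-9289047/2951) = -2951/9289047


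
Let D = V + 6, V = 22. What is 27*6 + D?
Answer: 190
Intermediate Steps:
D = 28 (D = 22 + 6 = 28)
27*6 + D = 27*6 + 28 = 162 + 28 = 190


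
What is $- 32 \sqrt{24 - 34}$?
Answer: $- 32 i \sqrt{10} \approx - 101.19 i$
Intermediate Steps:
$- 32 \sqrt{24 - 34} = - 32 \sqrt{-10} = - 32 i \sqrt{10}$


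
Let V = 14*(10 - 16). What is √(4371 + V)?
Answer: √4287 ≈ 65.475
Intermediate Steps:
V = -84 (V = 14*(-6) = -84)
√(4371 + V) = √(4371 - 84) = √4287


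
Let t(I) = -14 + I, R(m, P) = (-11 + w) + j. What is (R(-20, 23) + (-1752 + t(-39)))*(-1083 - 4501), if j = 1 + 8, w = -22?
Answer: 10213136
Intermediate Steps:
j = 9
R(m, P) = -24 (R(m, P) = (-11 - 22) + 9 = -33 + 9 = -24)
(R(-20, 23) + (-1752 + t(-39)))*(-1083 - 4501) = (-24 + (-1752 + (-14 - 39)))*(-1083 - 4501) = (-24 + (-1752 - 53))*(-5584) = (-24 - 1805)*(-5584) = -1829*(-5584) = 10213136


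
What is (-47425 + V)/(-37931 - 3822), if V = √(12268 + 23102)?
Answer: 47425/41753 - 3*√3930/41753 ≈ 1.1313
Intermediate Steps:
V = 3*√3930 (V = √35370 = 3*√3930 ≈ 188.07)
(-47425 + V)/(-37931 - 3822) = (-47425 + 3*√3930)/(-37931 - 3822) = (-47425 + 3*√3930)/(-41753) = (-47425 + 3*√3930)*(-1/41753) = 47425/41753 - 3*√3930/41753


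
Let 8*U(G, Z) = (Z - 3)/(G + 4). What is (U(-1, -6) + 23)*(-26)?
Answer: -2353/4 ≈ -588.25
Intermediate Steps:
U(G, Z) = (-3 + Z)/(8*(4 + G)) (U(G, Z) = ((Z - 3)/(G + 4))/8 = ((-3 + Z)/(4 + G))/8 = (-3 + Z)/(8*(4 + G)))
(U(-1, -6) + 23)*(-26) = ((-3 - 6)/(8*(4 - 1)) + 23)*(-26) = ((⅛)*(-9)/3 + 23)*(-26) = ((⅛)*(⅓)*(-9) + 23)*(-26) = (-3/8 + 23)*(-26) = (181/8)*(-26) = -2353/4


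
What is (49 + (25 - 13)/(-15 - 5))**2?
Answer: 58564/25 ≈ 2342.6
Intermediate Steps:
(49 + (25 - 13)/(-15 - 5))**2 = (49 + 12/(-20))**2 = (49 + 12*(-1/20))**2 = (49 - 3/5)**2 = (242/5)**2 = 58564/25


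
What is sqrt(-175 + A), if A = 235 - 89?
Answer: I*sqrt(29) ≈ 5.3852*I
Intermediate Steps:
A = 146
sqrt(-175 + A) = sqrt(-175 + 146) = sqrt(-29) = I*sqrt(29)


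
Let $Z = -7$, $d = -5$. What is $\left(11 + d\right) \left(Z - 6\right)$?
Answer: $-78$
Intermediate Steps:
$\left(11 + d\right) \left(Z - 6\right) = \left(11 - 5\right) \left(-7 - 6\right) = 6 \left(-7 - 6\right) = 6 \left(-13\right) = -78$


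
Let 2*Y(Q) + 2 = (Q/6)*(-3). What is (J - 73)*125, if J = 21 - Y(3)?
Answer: -25125/4 ≈ -6281.3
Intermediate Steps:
Y(Q) = -1 - Q/4 (Y(Q) = -1 + ((Q/6)*(-3))/2 = -1 + (-Q/2)/2 = -1 - Q/4)
J = 91/4 (J = 21 - (-1 - ¼*3) = 21 - (-1 - ¾) = 21 - 1*(-7/4) = 21 + 7/4 = 91/4 ≈ 22.750)
(J - 73)*125 = (91/4 - 73)*125 = -201/4*125 = -25125/4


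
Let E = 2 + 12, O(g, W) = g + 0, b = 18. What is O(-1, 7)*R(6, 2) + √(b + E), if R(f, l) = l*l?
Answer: -4 + 4*√2 ≈ 1.6569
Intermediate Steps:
R(f, l) = l²
O(g, W) = g
E = 14
O(-1, 7)*R(6, 2) + √(b + E) = -1*2² + √(18 + 14) = -1*4 + √32 = -4 + 4*√2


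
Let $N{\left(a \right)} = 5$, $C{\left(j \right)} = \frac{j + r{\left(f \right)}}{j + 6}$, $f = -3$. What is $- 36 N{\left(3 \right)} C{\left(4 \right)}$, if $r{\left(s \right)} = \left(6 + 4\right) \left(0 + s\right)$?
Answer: $468$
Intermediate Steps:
$r{\left(s \right)} = 10 s$
$C{\left(j \right)} = \frac{-30 + j}{6 + j}$ ($C{\left(j \right)} = \frac{j + 10 \left(-3\right)}{j + 6} = \frac{j - 30}{6 + j} = \frac{-30 + j}{6 + j}$)
$- 36 N{\left(3 \right)} C{\left(4 \right)} = \left(-36\right) 5 \frac{-30 + 4}{6 + 4} = - 180 \cdot \frac{1}{10} \left(-26\right) = \left(-180\right) \left(- \frac{13}{5}\right) = 468$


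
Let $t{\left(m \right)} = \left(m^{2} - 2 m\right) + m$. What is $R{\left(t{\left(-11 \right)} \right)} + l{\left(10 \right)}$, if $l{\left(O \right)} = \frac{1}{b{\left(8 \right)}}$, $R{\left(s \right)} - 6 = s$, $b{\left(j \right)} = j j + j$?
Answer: $\frac{9937}{72} \approx 138.01$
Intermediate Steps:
$b{\left(j \right)} = j + j^{2}$ ($b{\left(j \right)} = j^{2} + j = j + j^{2}$)
$t{\left(m \right)} = m^{2} - m$
$R{\left(s \right)} = 6 + s$
$l{\left(O \right)} = \frac{1}{72}$ ($l{\left(O \right)} = \frac{1}{8 \left(1 + 8\right)} = \frac{1}{8 \cdot 9} = \frac{1}{72}$)
$R{\left(t{\left(-11 \right)} \right)} + l{\left(10 \right)} = \left(6 - 11 \left(-1 - 11\right)\right) + \frac{1}{72} = \left(6 - -132\right) + \frac{1}{72} = \left(6 + 132\right) + \frac{1}{72} = 138 + \frac{1}{72} = \frac{9937}{72}$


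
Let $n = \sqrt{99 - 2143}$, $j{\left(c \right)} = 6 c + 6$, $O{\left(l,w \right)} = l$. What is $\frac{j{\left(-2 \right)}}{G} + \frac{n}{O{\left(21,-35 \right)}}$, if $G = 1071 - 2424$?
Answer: $\frac{2}{451} + \frac{2 i \sqrt{511}}{21} \approx 0.0044346 + 2.1529 i$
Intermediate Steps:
$j{\left(c \right)} = 6 + 6 c$
$G = -1353$
$n = 2 i \sqrt{511}$ ($n = \sqrt{99 - 2143} = \sqrt{-2044} = 2 i \sqrt{511} \approx 45.211 i$)
$\frac{j{\left(-2 \right)}}{G} + \frac{n}{O{\left(21,-35 \right)}} = \frac{6 + 6 \left(-2\right)}{-1353} + \frac{2 i \sqrt{511}}{21} = \left(6 - 12\right) \left(- \frac{1}{1353}\right) + 2 i \sqrt{511} \cdot \frac{1}{21} = \left(-6\right) \left(- \frac{1}{1353}\right) + \frac{2 i \sqrt{511}}{21} = \frac{2}{451} + \frac{2 i \sqrt{511}}{21}$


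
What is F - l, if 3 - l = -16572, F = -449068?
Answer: -465643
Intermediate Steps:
l = 16575 (l = 3 - 1*(-16572) = 3 + 16572 = 16575)
F - l = -449068 - 1*16575 = -449068 - 16575 = -465643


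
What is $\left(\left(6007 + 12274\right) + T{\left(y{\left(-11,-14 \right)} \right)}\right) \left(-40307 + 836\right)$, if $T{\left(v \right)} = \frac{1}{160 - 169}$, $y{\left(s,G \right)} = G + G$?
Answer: $- \frac{2164694896}{3} \approx -7.2156 \cdot 10^{8}$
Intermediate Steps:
$y{\left(s,G \right)} = 2 G$
$T{\left(v \right)} = - \frac{1}{9}$ ($T{\left(v \right)} = \frac{1}{-9} = - \frac{1}{9}$)
$\left(\left(6007 + 12274\right) + T{\left(y{\left(-11,-14 \right)} \right)}\right) \left(-40307 + 836\right) = \left(\left(6007 + 12274\right) - \frac{1}{9}\right) \left(-40307 + 836\right) = \left(18281 - \frac{1}{9}\right) \left(-39471\right) = \frac{164528}{9} \left(-39471\right) = - \frac{2164694896}{3}$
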